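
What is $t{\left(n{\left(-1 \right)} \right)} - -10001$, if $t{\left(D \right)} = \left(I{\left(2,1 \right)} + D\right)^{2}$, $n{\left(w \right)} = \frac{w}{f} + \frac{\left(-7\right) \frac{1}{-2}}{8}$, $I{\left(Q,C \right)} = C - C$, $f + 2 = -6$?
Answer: $\frac{2560337}{256} \approx 10001.0$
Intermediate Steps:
$f = -8$ ($f = -2 - 6 = -8$)
$I{\left(Q,C \right)} = 0$
$n{\left(w \right)} = \frac{7}{16} - \frac{w}{8}$ ($n{\left(w \right)} = \frac{w}{-8} + \frac{\left(-7\right) \frac{1}{-2}}{8} = w \left(- \frac{1}{8}\right) + \left(-7\right) \left(- \frac{1}{2}\right) \frac{1}{8} = - \frac{w}{8} + \frac{7}{2} \cdot \frac{1}{8} = - \frac{w}{8} + \frac{7}{16} = \frac{7}{16} - \frac{w}{8}$)
$t{\left(D \right)} = D^{2}$ ($t{\left(D \right)} = \left(0 + D\right)^{2} = D^{2}$)
$t{\left(n{\left(-1 \right)} \right)} - -10001 = \left(\frac{7}{16} - - \frac{1}{8}\right)^{2} - -10001 = \left(\frac{7}{16} + \frac{1}{8}\right)^{2} + 10001 = \left(\frac{9}{16}\right)^{2} + 10001 = \frac{81}{256} + 10001 = \frac{2560337}{256}$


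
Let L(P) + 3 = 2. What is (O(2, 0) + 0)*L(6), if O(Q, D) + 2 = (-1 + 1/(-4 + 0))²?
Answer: 7/16 ≈ 0.43750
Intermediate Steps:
O(Q, D) = -7/16 (O(Q, D) = -2 + (-1 + 1/(-4 + 0))² = -2 + (-1 + 1/(-4))² = -2 + (-1 - ¼)² = -2 + (-5/4)² = -2 + 25/16 = -7/16)
L(P) = -1 (L(P) = -3 + 2 = -1)
(O(2, 0) + 0)*L(6) = (-7/16 + 0)*(-1) = -7/16*(-1) = 7/16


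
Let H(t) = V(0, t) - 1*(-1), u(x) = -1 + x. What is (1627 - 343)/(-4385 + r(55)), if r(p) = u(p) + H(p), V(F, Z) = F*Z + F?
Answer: -642/2165 ≈ -0.29654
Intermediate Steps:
V(F, Z) = F + F*Z
H(t) = 1 (H(t) = 0*(1 + t) - 1*(-1) = 0 + 1 = 1)
r(p) = p (r(p) = (-1 + p) + 1 = p)
(1627 - 343)/(-4385 + r(55)) = (1627 - 343)/(-4385 + 55) = 1284/(-4330) = 1284*(-1/4330) = -642/2165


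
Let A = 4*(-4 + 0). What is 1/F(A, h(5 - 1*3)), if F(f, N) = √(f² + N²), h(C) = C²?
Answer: √17/68 ≈ 0.060634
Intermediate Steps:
A = -16 (A = 4*(-4) = -16)
F(f, N) = √(N² + f²)
1/F(A, h(5 - 1*3)) = 1/(√(((5 - 1*3)²)² + (-16)²)) = 1/(√(((5 - 3)²)² + 256)) = 1/(√((2²)² + 256)) = 1/(√(4² + 256)) = 1/(√(16 + 256)) = 1/(√272) = 1/(4*√17) = √17/68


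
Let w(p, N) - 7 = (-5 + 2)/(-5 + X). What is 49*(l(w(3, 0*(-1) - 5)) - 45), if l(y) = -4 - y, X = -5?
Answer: -27587/10 ≈ -2758.7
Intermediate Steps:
w(p, N) = 73/10 (w(p, N) = 7 + (-5 + 2)/(-5 - 5) = 7 - 3/(-10) = 7 - 3*(-1/10) = 7 + 3/10 = 73/10)
49*(l(w(3, 0*(-1) - 5)) - 45) = 49*((-4 - 1*73/10) - 45) = 49*((-4 - 73/10) - 45) = 49*(-113/10 - 45) = 49*(-563/10) = -27587/10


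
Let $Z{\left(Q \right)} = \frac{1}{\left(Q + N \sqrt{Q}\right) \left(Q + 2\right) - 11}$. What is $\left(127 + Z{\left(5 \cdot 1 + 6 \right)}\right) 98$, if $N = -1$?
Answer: $\frac{17612266}{1415} + \frac{1274 \sqrt{11}}{15565} \approx 12447.0$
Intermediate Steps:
$Z{\left(Q \right)} = \frac{1}{-11 + \left(2 + Q\right) \left(Q - \sqrt{Q}\right)}$ ($Z{\left(Q \right)} = \frac{1}{\left(Q - \sqrt{Q}\right) \left(Q + 2\right) - 11} = \frac{1}{\left(Q - \sqrt{Q}\right) \left(2 + Q\right) - 11} = \frac{1}{\left(2 + Q\right) \left(Q - \sqrt{Q}\right) - 11} = \frac{1}{-11 + \left(2 + Q\right) \left(Q - \sqrt{Q}\right)}$)
$\left(127 + Z{\left(5 \cdot 1 + 6 \right)}\right) 98 = \left(127 + \frac{1}{-11 + \left(5 \cdot 1 + 6\right)^{2} - \left(5 \cdot 1 + 6\right)^{\frac{3}{2}} - 2 \sqrt{5 \cdot 1 + 6} + 2 \left(5 \cdot 1 + 6\right)}\right) 98 = \left(127 + \frac{1}{-11 + \left(5 + 6\right)^{2} - \left(5 + 6\right)^{\frac{3}{2}} - 2 \sqrt{5 + 6} + 2 \left(5 + 6\right)}\right) 98 = \left(127 + \frac{1}{-11 + 11^{2} - 11^{\frac{3}{2}} - 2 \sqrt{11} + 2 \cdot 11}\right) 98 = \left(127 + \frac{1}{-11 + 121 - 11 \sqrt{11} - 2 \sqrt{11} + 22}\right) 98 = \left(127 + \frac{1}{132 - 13 \sqrt{11}}\right) 98 = 12446 + \frac{98}{132 - 13 \sqrt{11}}$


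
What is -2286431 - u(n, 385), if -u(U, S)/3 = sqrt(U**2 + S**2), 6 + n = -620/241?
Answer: -2286431 + 3*sqrt(8613324581)/241 ≈ -2.2853e+6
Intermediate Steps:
n = -2066/241 (n = -6 - 620/241 = -2066/241 ≈ -8.5726)
u(U, S) = -3*sqrt(S**2 + U**2) (u(U, S) = -3*sqrt(U**2 + S**2) = -3*sqrt(S**2 + U**2))
-2286431 - u(n, 385) = -2286431 - (-3)*sqrt(385**2 + (-2066/241)**2) = -2286431 - (-3)*sqrt(148225 + 4268356/58081) = -2286431 - (-3)*sqrt(8613324581/58081) = -2286431 - (-3)*sqrt(8613324581)/241 = -2286431 + 3*sqrt(8613324581)/241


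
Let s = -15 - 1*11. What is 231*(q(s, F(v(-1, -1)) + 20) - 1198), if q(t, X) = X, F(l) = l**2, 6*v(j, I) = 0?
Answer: -272118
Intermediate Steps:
v(j, I) = 0 (v(j, I) = (1/6)*0 = 0)
s = -26 (s = -15 - 11 = -26)
231*(q(s, F(v(-1, -1)) + 20) - 1198) = 231*((0**2 + 20) - 1198) = 231*((0 + 20) - 1198) = 231*(20 - 1198) = 231*(-1178) = -272118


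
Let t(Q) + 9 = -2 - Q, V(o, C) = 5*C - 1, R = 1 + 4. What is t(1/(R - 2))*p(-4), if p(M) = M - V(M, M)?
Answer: -578/3 ≈ -192.67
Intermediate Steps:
R = 5
V(o, C) = -1 + 5*C
p(M) = 1 - 4*M (p(M) = M - (-1 + 5*M) = M + (1 - 5*M) = 1 - 4*M)
t(Q) = -11 - Q (t(Q) = -9 + (-2 - Q) = -11 - Q)
t(1/(R - 2))*p(-4) = (-11 - 1/(5 - 2))*(1 - 4*(-4)) = (-11 - 1/3)*(1 + 16) = (-11 - 1*⅓)*17 = (-11 - ⅓)*17 = -34/3*17 = -578/3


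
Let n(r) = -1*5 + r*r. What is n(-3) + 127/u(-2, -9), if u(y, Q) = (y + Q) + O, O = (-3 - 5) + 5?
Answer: -71/14 ≈ -5.0714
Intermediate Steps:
O = -3 (O = -8 + 5 = -3)
u(y, Q) = -3 + Q + y (u(y, Q) = (y + Q) - 3 = (Q + y) - 3 = -3 + Q + y)
n(r) = -5 + r²
n(-3) + 127/u(-2, -9) = (-5 + (-3)²) + 127/(-3 - 9 - 2) = (-5 + 9) + 127/(-14) = 4 - 1/14*127 = 4 - 127/14 = -71/14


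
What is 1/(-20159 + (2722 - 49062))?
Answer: -1/66499 ≈ -1.5038e-5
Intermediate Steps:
1/(-20159 + (2722 - 49062)) = 1/(-20159 - 46340) = 1/(-66499) = -1/66499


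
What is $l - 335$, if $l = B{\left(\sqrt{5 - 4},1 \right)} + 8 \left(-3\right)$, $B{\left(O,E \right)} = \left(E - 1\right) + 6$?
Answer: $-353$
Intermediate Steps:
$B{\left(O,E \right)} = 5 + E$ ($B{\left(O,E \right)} = \left(-1 + E\right) + 6 = 5 + E$)
$l = -18$ ($l = \left(5 + 1\right) + 8 \left(-3\right) = 6 - 24 = -18$)
$l - 335 = -18 - 335 = -353$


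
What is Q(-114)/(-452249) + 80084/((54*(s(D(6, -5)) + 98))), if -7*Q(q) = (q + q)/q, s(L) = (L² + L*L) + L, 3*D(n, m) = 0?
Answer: 1293496801/85475061 ≈ 15.133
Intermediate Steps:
D(n, m) = 0 (D(n, m) = (⅓)*0 = 0)
s(L) = L + 2*L² (s(L) = (L² + L²) + L = 2*L² + L = L + 2*L²)
Q(q) = -2/7 (Q(q) = -(q + q)/(7*q) = -2*q/(7*q) = -⅐*2 = -2/7)
Q(-114)/(-452249) + 80084/((54*(s(D(6, -5)) + 98))) = -2/7/(-452249) + 80084/((54*(0*(1 + 2*0) + 98))) = -2/7*(-1/452249) + 80084/((54*(0*(1 + 0) + 98))) = 2/3165743 + 80084/((54*(0*1 + 98))) = 2/3165743 + 80084/((54*(0 + 98))) = 2/3165743 + 80084/((54*98)) = 2/3165743 + 80084/5292 = 2/3165743 + 80084*(1/5292) = 2/3165743 + 20021/1323 = 1293496801/85475061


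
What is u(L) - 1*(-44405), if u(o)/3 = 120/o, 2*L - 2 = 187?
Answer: 932585/21 ≈ 44409.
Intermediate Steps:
L = 189/2 (L = 1 + (1/2)*187 = 1 + 187/2 = 189/2 ≈ 94.500)
u(o) = 360/o (u(o) = 3*(120/o) = 360/o)
u(L) - 1*(-44405) = 360/(189/2) - 1*(-44405) = 360*(2/189) + 44405 = 80/21 + 44405 = 932585/21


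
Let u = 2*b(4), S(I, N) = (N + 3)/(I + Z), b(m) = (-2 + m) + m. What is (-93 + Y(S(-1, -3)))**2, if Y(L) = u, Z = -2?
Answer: 6561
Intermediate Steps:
b(m) = -2 + 2*m
S(I, N) = (3 + N)/(-2 + I) (S(I, N) = (N + 3)/(I - 2) = (3 + N)/(-2 + I))
u = 12 (u = 2*(-2 + 2*4) = 2*(-2 + 8) = 2*6 = 12)
Y(L) = 12
(-93 + Y(S(-1, -3)))**2 = (-93 + 12)**2 = (-81)**2 = 6561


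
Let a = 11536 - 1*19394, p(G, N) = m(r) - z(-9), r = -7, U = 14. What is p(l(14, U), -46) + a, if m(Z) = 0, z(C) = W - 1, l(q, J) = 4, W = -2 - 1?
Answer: -7854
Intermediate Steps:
W = -3
z(C) = -4 (z(C) = -3 - 1 = -4)
p(G, N) = 4 (p(G, N) = 0 - 1*(-4) = 0 + 4 = 4)
a = -7858 (a = 11536 - 19394 = -7858)
p(l(14, U), -46) + a = 4 - 7858 = -7854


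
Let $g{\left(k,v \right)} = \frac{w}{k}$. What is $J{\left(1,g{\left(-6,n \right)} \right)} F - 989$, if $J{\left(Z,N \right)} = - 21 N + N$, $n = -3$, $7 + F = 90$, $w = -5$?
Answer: $- \frac{7117}{3} \approx -2372.3$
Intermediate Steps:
$F = 83$ ($F = -7 + 90 = 83$)
$g{\left(k,v \right)} = - \frac{5}{k}$
$J{\left(Z,N \right)} = - 20 N$
$J{\left(1,g{\left(-6,n \right)} \right)} F - 989 = - 20 \left(- \frac{5}{-6}\right) 83 - 989 = - 20 \left(\left(-5\right) \left(- \frac{1}{6}\right)\right) 83 - 989 = \left(-20\right) \frac{5}{6} \cdot 83 - 989 = \left(- \frac{50}{3}\right) 83 - 989 = - \frac{4150}{3} - 989 = - \frac{7117}{3}$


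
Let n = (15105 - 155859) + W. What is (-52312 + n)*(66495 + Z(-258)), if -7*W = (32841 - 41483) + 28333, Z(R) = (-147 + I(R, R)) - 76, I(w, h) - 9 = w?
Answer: -12932519217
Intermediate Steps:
I(w, h) = 9 + w
Z(R) = -214 + R (Z(R) = (-147 + (9 + R)) - 76 = (-138 + R) - 76 = -214 + R)
W = -2813 (W = -((32841 - 41483) + 28333)/7 = -(-8642 + 28333)/7 = -⅐*19691 = -2813)
n = -143567 (n = (15105 - 155859) - 2813 = -140754 - 2813 = -143567)
(-52312 + n)*(66495 + Z(-258)) = (-52312 - 143567)*(66495 + (-214 - 258)) = -195879*(66495 - 472) = -195879*66023 = -12932519217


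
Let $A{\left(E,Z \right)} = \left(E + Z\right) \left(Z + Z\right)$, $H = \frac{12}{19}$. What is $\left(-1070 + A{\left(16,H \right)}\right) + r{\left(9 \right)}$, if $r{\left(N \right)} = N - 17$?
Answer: $- \frac{381574}{361} \approx -1057.0$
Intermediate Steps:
$H = \frac{12}{19}$ ($H = 12 \cdot \frac{1}{19} = \frac{12}{19} \approx 0.63158$)
$A{\left(E,Z \right)} = 2 Z \left(E + Z\right)$ ($A{\left(E,Z \right)} = \left(E + Z\right) 2 Z = 2 Z \left(E + Z\right)$)
$r{\left(N \right)} = -17 + N$
$\left(-1070 + A{\left(16,H \right)}\right) + r{\left(9 \right)} = \left(-1070 + 2 \cdot \frac{12}{19} \left(16 + \frac{12}{19}\right)\right) + \left(-17 + 9\right) = \left(-1070 + 2 \cdot \frac{12}{19} \cdot \frac{316}{19}\right) - 8 = \left(-1070 + \frac{7584}{361}\right) - 8 = - \frac{378686}{361} - 8 = - \frac{381574}{361}$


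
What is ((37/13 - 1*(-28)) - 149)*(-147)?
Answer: 225792/13 ≈ 17369.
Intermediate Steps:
((37/13 - 1*(-28)) - 149)*(-147) = ((37*(1/13) + 28) - 149)*(-147) = ((37/13 + 28) - 149)*(-147) = (401/13 - 149)*(-147) = -1536/13*(-147) = 225792/13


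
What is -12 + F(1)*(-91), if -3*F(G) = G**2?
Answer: 55/3 ≈ 18.333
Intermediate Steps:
F(G) = -G**2/3
-12 + F(1)*(-91) = -12 - 1/3*1**2*(-91) = -12 - 1/3*1*(-91) = -12 - 1/3*(-91) = -12 + 91/3 = 55/3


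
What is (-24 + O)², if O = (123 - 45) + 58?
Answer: 12544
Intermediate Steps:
O = 136 (O = 78 + 58 = 136)
(-24 + O)² = (-24 + 136)² = 112² = 12544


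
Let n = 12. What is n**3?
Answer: 1728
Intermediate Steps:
n**3 = 12**3 = 1728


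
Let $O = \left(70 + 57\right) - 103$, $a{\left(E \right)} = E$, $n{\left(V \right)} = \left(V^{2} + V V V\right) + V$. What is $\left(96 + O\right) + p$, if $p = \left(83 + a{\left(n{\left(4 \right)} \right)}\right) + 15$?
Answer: $302$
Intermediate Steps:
$n{\left(V \right)} = V + V^{2} + V^{3}$ ($n{\left(V \right)} = \left(V^{2} + V^{2} V\right) + V = \left(V^{2} + V^{3}\right) + V = V + V^{2} + V^{3}$)
$O = 24$ ($O = 127 - 103 = 24$)
$p = 182$ ($p = \left(83 + 4 \left(1 + 4 + 4^{2}\right)\right) + 15 = \left(83 + 4 \left(1 + 4 + 16\right)\right) + 15 = \left(83 + 4 \cdot 21\right) + 15 = \left(83 + 84\right) + 15 = 167 + 15 = 182$)
$\left(96 + O\right) + p = \left(96 + 24\right) + 182 = 120 + 182 = 302$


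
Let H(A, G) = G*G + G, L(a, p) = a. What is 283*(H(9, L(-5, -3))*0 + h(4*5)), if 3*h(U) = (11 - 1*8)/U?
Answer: 283/20 ≈ 14.150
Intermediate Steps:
H(A, G) = G + G**2 (H(A, G) = G**2 + G = G + G**2)
h(U) = 1/U (h(U) = ((11 - 1*8)/U)/3 = ((11 - 8)/U)/3 = (3/U)/3 = 1/U)
283*(H(9, L(-5, -3))*0 + h(4*5)) = 283*(-5*(1 - 5)*0 + 1/(4*5)) = 283*(-5*(-4)*0 + 1/20) = 283*(20*0 + 1/20) = 283*(0 + 1/20) = 283*(1/20) = 283/20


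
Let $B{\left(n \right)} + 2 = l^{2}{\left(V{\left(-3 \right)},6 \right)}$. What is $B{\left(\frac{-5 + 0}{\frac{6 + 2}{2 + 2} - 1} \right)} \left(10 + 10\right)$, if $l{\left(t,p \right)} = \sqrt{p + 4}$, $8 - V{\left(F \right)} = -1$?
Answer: $160$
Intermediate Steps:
$V{\left(F \right)} = 9$ ($V{\left(F \right)} = 8 - -1 = 8 + 1 = 9$)
$l{\left(t,p \right)} = \sqrt{4 + p}$
$B{\left(n \right)} = 8$ ($B{\left(n \right)} = -2 + \left(\sqrt{4 + 6}\right)^{2} = -2 + \left(\sqrt{10}\right)^{2} = -2 + 10 = 8$)
$B{\left(\frac{-5 + 0}{\frac{6 + 2}{2 + 2} - 1} \right)} \left(10 + 10\right) = 8 \left(10 + 10\right) = 8 \cdot 20 = 160$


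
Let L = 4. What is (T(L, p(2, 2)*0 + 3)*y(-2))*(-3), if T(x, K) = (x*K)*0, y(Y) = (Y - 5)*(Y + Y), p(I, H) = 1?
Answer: 0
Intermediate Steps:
y(Y) = 2*Y*(-5 + Y) (y(Y) = (-5 + Y)*(2*Y) = 2*Y*(-5 + Y))
T(x, K) = 0 (T(x, K) = (K*x)*0 = 0)
(T(L, p(2, 2)*0 + 3)*y(-2))*(-3) = (0*(2*(-2)*(-5 - 2)))*(-3) = (0*(2*(-2)*(-7)))*(-3) = (0*28)*(-3) = 0*(-3) = 0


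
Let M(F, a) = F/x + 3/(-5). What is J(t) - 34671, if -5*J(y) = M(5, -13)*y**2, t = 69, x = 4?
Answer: -3528993/100 ≈ -35290.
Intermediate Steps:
M(F, a) = -3/5 + F/4 (M(F, a) = F/4 + 3/(-5) = F*(1/4) + 3*(-1/5) = F/4 - 3/5 = -3/5 + F/4)
J(y) = -13*y**2/100 (J(y) = -(-3/5 + (1/4)*5)*y**2/5 = -(-3/5 + 5/4)*y**2/5 = -13*y**2/100)
J(t) - 34671 = -13/100*69**2 - 34671 = -13/100*4761 - 34671 = -61893/100 - 34671 = -3528993/100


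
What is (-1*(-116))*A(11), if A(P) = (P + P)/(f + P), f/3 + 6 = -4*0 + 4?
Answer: 2552/5 ≈ 510.40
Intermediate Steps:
f = -6 (f = -18 + 3*(-4*0 + 4) = -18 + 3*(0 + 4) = -18 + 3*4 = -18 + 12 = -6)
A(P) = 2*P/(-6 + P) (A(P) = (P + P)/(-6 + P) = (2*P)/(-6 + P) = 2*P/(-6 + P))
(-1*(-116))*A(11) = (-1*(-116))*(2*11/(-6 + 11)) = 116*(2*11/5) = 116*(2*11*(⅕)) = 116*(22/5) = 2552/5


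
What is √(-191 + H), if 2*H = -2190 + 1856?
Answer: I*√358 ≈ 18.921*I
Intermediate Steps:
H = -167 (H = (-2190 + 1856)/2 = (½)*(-334) = -167)
√(-191 + H) = √(-191 - 167) = √(-358) = I*√358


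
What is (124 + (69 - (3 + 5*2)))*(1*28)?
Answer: 5040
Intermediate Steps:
(124 + (69 - (3 + 5*2)))*(1*28) = (124 + (69 - (3 + 10)))*28 = (124 + (69 - 1*13))*28 = (124 + (69 - 13))*28 = (124 + 56)*28 = 180*28 = 5040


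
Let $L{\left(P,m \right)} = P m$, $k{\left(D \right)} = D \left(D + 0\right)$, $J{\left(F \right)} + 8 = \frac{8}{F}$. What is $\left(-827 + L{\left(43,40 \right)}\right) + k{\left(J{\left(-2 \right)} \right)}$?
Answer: $1037$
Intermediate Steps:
$J{\left(F \right)} = -8 + \frac{8}{F}$
$k{\left(D \right)} = D^{2}$ ($k{\left(D \right)} = D D = D^{2}$)
$\left(-827 + L{\left(43,40 \right)}\right) + k{\left(J{\left(-2 \right)} \right)} = \left(-827 + 43 \cdot 40\right) + \left(-8 + \frac{8}{-2}\right)^{2} = \left(-827 + 1720\right) + \left(-8 + 8 \left(- \frac{1}{2}\right)\right)^{2} = 893 + \left(-8 - 4\right)^{2} = 893 + \left(-12\right)^{2} = 893 + 144 = 1037$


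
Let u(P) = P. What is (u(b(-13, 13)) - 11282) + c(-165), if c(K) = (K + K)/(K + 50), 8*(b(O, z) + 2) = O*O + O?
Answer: -518035/46 ≈ -11262.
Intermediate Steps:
b(O, z) = -2 + O/8 + O²/8 (b(O, z) = -2 + (O*O + O)/8 = -2 + (O² + O)/8 = -2 + (O + O²)/8 = -2 + (O/8 + O²/8) = -2 + O/8 + O²/8)
c(K) = 2*K/(50 + K) (c(K) = (2*K)/(50 + K) = 2*K/(50 + K))
(u(b(-13, 13)) - 11282) + c(-165) = ((-2 + (⅛)*(-13) + (⅛)*(-13)²) - 11282) + 2*(-165)/(50 - 165) = ((-2 - 13/8 + (⅛)*169) - 11282) + 2*(-165)/(-115) = ((-2 - 13/8 + 169/8) - 11282) + 2*(-165)*(-1/115) = (35/2 - 11282) + 66/23 = -22529/2 + 66/23 = -518035/46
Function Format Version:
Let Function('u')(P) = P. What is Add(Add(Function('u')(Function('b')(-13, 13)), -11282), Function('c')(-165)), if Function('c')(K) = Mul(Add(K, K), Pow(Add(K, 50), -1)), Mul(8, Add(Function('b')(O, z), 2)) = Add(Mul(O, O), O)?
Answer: Rational(-518035, 46) ≈ -11262.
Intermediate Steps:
Function('b')(O, z) = Add(-2, Mul(Rational(1, 8), O), Mul(Rational(1, 8), Pow(O, 2))) (Function('b')(O, z) = Add(-2, Mul(Rational(1, 8), Add(Mul(O, O), O))) = Add(-2, Mul(Rational(1, 8), Add(Pow(O, 2), O))) = Add(-2, Mul(Rational(1, 8), Add(O, Pow(O, 2)))) = Add(-2, Add(Mul(Rational(1, 8), O), Mul(Rational(1, 8), Pow(O, 2)))) = Add(-2, Mul(Rational(1, 8), O), Mul(Rational(1, 8), Pow(O, 2))))
Function('c')(K) = Mul(2, K, Pow(Add(50, K), -1)) (Function('c')(K) = Mul(Mul(2, K), Pow(Add(50, K), -1)) = Mul(2, K, Pow(Add(50, K), -1)))
Add(Add(Function('u')(Function('b')(-13, 13)), -11282), Function('c')(-165)) = Add(Add(Add(-2, Mul(Rational(1, 8), -13), Mul(Rational(1, 8), Pow(-13, 2))), -11282), Mul(2, -165, Pow(Add(50, -165), -1))) = Add(Add(Add(-2, Rational(-13, 8), Mul(Rational(1, 8), 169)), -11282), Mul(2, -165, Pow(-115, -1))) = Add(Add(Add(-2, Rational(-13, 8), Rational(169, 8)), -11282), Mul(2, -165, Rational(-1, 115))) = Add(Add(Rational(35, 2), -11282), Rational(66, 23)) = Add(Rational(-22529, 2), Rational(66, 23)) = Rational(-518035, 46)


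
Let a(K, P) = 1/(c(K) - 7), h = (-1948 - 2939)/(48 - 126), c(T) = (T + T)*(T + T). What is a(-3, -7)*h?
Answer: 1629/754 ≈ 2.1605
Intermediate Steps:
c(T) = 4*T² (c(T) = (2*T)*(2*T) = 4*T²)
h = 1629/26 (h = -4887/(-78) = -4887*(-1/78) = 1629/26 ≈ 62.654)
a(K, P) = 1/(-7 + 4*K²) (a(K, P) = 1/(4*K² - 7) = 1/(-7 + 4*K²))
a(-3, -7)*h = (1629/26)/(-7 + 4*(-3)²) = (1629/26)/(-7 + 4*9) = (1629/26)/(-7 + 36) = (1629/26)/29 = (1/29)*(1629/26) = 1629/754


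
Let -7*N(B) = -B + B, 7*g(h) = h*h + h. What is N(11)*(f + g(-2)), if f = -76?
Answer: 0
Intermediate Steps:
g(h) = h/7 + h²/7 (g(h) = (h*h + h)/7 = (h² + h)/7 = (h + h²)/7 = h/7 + h²/7)
N(B) = 0 (N(B) = -(-B + B)/7 = -⅐*0 = 0)
N(11)*(f + g(-2)) = 0*(-76 + (⅐)*(-2)*(1 - 2)) = 0*(-76 + (⅐)*(-2)*(-1)) = 0*(-76 + 2/7) = 0*(-530/7) = 0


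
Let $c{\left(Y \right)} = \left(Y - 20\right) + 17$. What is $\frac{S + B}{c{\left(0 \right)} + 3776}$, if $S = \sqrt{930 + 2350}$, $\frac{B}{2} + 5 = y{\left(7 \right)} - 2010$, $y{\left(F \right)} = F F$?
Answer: $- \frac{3932}{3773} + \frac{4 \sqrt{205}}{3773} \approx -1.027$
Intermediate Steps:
$y{\left(F \right)} = F^{2}$
$B = -3932$ ($B = -10 + 2 \left(7^{2} - 2010\right) = -10 + 2 \left(49 - 2010\right) = -10 + 2 \left(-1961\right) = -10 - 3922 = -3932$)
$S = 4 \sqrt{205}$ ($S = \sqrt{3280} = 4 \sqrt{205} \approx 57.271$)
$c{\left(Y \right)} = -3 + Y$ ($c{\left(Y \right)} = \left(-20 + Y\right) + 17 = -3 + Y$)
$\frac{S + B}{c{\left(0 \right)} + 3776} = \frac{4 \sqrt{205} - 3932}{\left(-3 + 0\right) + 3776} = \frac{-3932 + 4 \sqrt{205}}{-3 + 3776} = \frac{-3932 + 4 \sqrt{205}}{3773} = \left(-3932 + 4 \sqrt{205}\right) \frac{1}{3773} = - \frac{3932}{3773} + \frac{4 \sqrt{205}}{3773}$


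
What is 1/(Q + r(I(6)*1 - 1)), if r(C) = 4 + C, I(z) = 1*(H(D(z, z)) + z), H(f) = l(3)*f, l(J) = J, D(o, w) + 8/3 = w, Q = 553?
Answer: 1/572 ≈ 0.0017483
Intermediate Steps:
D(o, w) = -8/3 + w
H(f) = 3*f
I(z) = -8 + 4*z (I(z) = 1*(3*(-8/3 + z) + z) = 1*((-8 + 3*z) + z) = 1*(-8 + 4*z) = -8 + 4*z)
1/(Q + r(I(6)*1 - 1)) = 1/(553 + (4 + ((-8 + 4*6)*1 - 1))) = 1/(553 + (4 + ((-8 + 24)*1 - 1))) = 1/(553 + (4 + (16*1 - 1))) = 1/(553 + (4 + (16 - 1))) = 1/(553 + (4 + 15)) = 1/(553 + 19) = 1/572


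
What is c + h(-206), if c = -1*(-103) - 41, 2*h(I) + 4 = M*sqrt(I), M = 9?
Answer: 60 + 9*I*sqrt(206)/2 ≈ 60.0 + 64.587*I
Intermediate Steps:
h(I) = -2 + 9*sqrt(I)/2 (h(I) = -2 + (9*sqrt(I))/2 = -2 + 9*sqrt(I)/2)
c = 62 (c = 103 - 41 = 62)
c + h(-206) = 62 + (-2 + 9*sqrt(-206)/2) = 62 + (-2 + 9*(I*sqrt(206))/2) = 62 + (-2 + 9*I*sqrt(206)/2) = 60 + 9*I*sqrt(206)/2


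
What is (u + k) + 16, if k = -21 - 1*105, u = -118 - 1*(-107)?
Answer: -121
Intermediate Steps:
u = -11 (u = -118 + 107 = -11)
k = -126 (k = -21 - 105 = -126)
(u + k) + 16 = (-11 - 126) + 16 = -137 + 16 = -121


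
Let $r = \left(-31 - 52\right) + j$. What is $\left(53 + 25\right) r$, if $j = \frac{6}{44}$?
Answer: $- \frac{71097}{11} \approx -6463.4$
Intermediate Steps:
$j = \frac{3}{22}$ ($j = 6 \cdot \frac{1}{44} = \frac{3}{22} \approx 0.13636$)
$r = - \frac{1823}{22}$ ($r = \left(-31 - 52\right) + \frac{3}{22} = -83 + \frac{3}{22} = - \frac{1823}{22} \approx -82.864$)
$\left(53 + 25\right) r = \left(53 + 25\right) \left(- \frac{1823}{22}\right) = 78 \left(- \frac{1823}{22}\right) = - \frac{71097}{11}$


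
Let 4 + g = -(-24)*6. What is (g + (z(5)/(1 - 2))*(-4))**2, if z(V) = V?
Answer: 25600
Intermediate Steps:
g = 140 (g = -4 - (-24)*6 = -4 - 12*(-12) = -4 + 144 = 140)
(g + (z(5)/(1 - 2))*(-4))**2 = (140 + (5/(1 - 2))*(-4))**2 = (140 + (5/(-1))*(-4))**2 = (140 - 1*5*(-4))**2 = (140 - 5*(-4))**2 = (140 + 20)**2 = 160**2 = 25600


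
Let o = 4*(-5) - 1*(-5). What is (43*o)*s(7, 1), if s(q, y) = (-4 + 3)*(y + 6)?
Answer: 4515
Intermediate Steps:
s(q, y) = -6 - y (s(q, y) = -(6 + y) = -6 - y)
o = -15 (o = -20 + 5 = -15)
(43*o)*s(7, 1) = (43*(-15))*(-6 - 1*1) = -645*(-6 - 1) = -645*(-7) = 4515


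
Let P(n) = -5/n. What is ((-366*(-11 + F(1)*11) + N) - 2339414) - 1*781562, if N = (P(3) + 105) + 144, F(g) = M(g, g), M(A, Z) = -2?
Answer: -9325952/3 ≈ -3.1087e+6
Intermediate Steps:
F(g) = -2
N = 742/3 (N = (-5/3 + 105) + 144 = 310/3 + 144 = 742/3 ≈ 247.33)
((-366*(-11 + F(1)*11) + N) - 2339414) - 1*781562 = ((-366*(-11 - 2*11) + 742/3) - 2339414) - 1*781562 = ((-366*(-11 - 22) + 742/3) - 2339414) - 781562 = ((-366*(-33) + 742/3) - 2339414) - 781562 = ((12078 + 742/3) - 2339414) - 781562 = (36976/3 - 2339414) - 781562 = -6981266/3 - 781562 = -9325952/3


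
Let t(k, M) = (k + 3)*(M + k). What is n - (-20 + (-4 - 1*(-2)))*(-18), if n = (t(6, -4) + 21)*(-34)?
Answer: -1722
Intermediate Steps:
t(k, M) = (3 + k)*(M + k)
n = -1326 (n = ((6² + 3*(-4) + 3*6 - 4*6) + 21)*(-34) = ((36 - 12 + 18 - 24) + 21)*(-34) = (18 + 21)*(-34) = 39*(-34) = -1326)
n - (-20 + (-4 - 1*(-2)))*(-18) = -1326 - (-20 + (-4 - 1*(-2)))*(-18) = -1326 - (-20 + (-4 + 2))*(-18) = -1326 - (-20 - 2)*(-18) = -1326 - (-22)*(-18) = -1326 - 1*396 = -1326 - 396 = -1722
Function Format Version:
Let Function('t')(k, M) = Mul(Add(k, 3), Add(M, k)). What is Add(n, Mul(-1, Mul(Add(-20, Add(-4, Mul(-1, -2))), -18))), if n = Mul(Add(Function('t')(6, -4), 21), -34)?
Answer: -1722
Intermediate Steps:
Function('t')(k, M) = Mul(Add(3, k), Add(M, k))
n = -1326 (n = Mul(Add(Add(Pow(6, 2), Mul(3, -4), Mul(3, 6), Mul(-4, 6)), 21), -34) = Mul(Add(Add(36, -12, 18, -24), 21), -34) = Mul(Add(18, 21), -34) = Mul(39, -34) = -1326)
Add(n, Mul(-1, Mul(Add(-20, Add(-4, Mul(-1, -2))), -18))) = Add(-1326, Mul(-1, Mul(Add(-20, Add(-4, Mul(-1, -2))), -18))) = Add(-1326, Mul(-1, Mul(Add(-20, Add(-4, 2)), -18))) = Add(-1326, Mul(-1, Mul(Add(-20, -2), -18))) = Add(-1326, Mul(-1, Mul(-22, -18))) = Add(-1326, Mul(-1, 396)) = Add(-1326, -396) = -1722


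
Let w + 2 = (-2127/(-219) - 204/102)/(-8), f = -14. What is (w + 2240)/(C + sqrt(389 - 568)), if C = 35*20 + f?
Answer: 448105147/137466300 - 1306429*I*sqrt(179)/274932600 ≈ 3.2597 - 0.063575*I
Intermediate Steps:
w = -1731/584 (w = -2 + (-2127/(-219) - 204/102)/(-8) = -2 + (-2127*(-1/219) - 204*1/102)*(-1/8) = -2 + (709/73 - 2)*(-1/8) = -2 + (563/73)*(-1/8) = -2 - 563/584 = -1731/584 ≈ -2.9640)
C = 686 (C = 35*20 - 14 = 700 - 14 = 686)
(w + 2240)/(C + sqrt(389 - 568)) = (-1731/584 + 2240)/(686 + sqrt(389 - 568)) = 1306429/(584*(686 + sqrt(-179))) = 1306429/(584*(686 + I*sqrt(179)))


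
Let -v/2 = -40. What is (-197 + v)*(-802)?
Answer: 93834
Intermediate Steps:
v = 80 (v = -2*(-40) = 80)
(-197 + v)*(-802) = (-197 + 80)*(-802) = -117*(-802) = 93834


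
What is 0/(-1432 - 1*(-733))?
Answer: 0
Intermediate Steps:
0/(-1432 - 1*(-733)) = 0/(-1432 + 733) = 0/(-699) = 0*(-1/699) = 0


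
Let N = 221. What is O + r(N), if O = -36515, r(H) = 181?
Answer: -36334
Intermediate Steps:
O + r(N) = -36515 + 181 = -36334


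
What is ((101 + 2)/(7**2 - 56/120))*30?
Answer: 23175/364 ≈ 63.668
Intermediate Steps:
((101 + 2)/(7**2 - 56/120))*30 = (103/(49 - 56*1/120))*30 = (103/(49 - 7/15))*30 = (103/(728/15))*30 = (103*(15/728))*30 = (1545/728)*30 = 23175/364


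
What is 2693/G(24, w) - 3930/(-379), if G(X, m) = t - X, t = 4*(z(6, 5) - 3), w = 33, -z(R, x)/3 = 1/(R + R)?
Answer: -875237/14023 ≈ -62.414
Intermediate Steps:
z(R, x) = -3/(2*R) (z(R, x) = -3/(R + R) = -3*1/(2*R) = -3/(2*R))
t = -13 (t = 4*(-3/2/6 - 3) = 4*(-3/2*⅙ - 3) = 4*(-¼ - 3) = 4*(-13/4) = -13)
G(X, m) = -13 - X
2693/G(24, w) - 3930/(-379) = 2693/(-13 - 1*24) - 3930/(-379) = 2693/(-13 - 24) - 3930*(-1/379) = 2693/(-37) + 3930/379 = 2693*(-1/37) + 3930/379 = -2693/37 + 3930/379 = -875237/14023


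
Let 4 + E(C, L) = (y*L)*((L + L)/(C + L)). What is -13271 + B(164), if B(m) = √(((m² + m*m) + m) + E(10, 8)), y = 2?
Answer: -13271 + 8*√7589/3 ≈ -13039.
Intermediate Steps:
E(C, L) = -4 + 4*L²/(C + L) (E(C, L) = -4 + (2*L)*((L + L)/(C + L)) = -4 + (2*L)*((2*L)/(C + L)) = -4 + (2*L)*(2*L/(C + L)) = -4 + 4*L²/(C + L))
B(m) = √(92/9 + m + 2*m²) (B(m) = √(((m² + m*m) + m) + 4*(8² - 1*10 - 1*8)/(10 + 8)) = √(((m² + m²) + m) + 4*(64 - 10 - 8)/18) = √((2*m² + m) + 4*(1/18)*46) = √((m + 2*m²) + 92/9) = √(92/9 + m + 2*m²))
-13271 + B(164) = -13271 + √(92 + 9*164 + 18*164²)/3 = -13271 + √(92 + 1476 + 18*26896)/3 = -13271 + √(92 + 1476 + 484128)/3 = -13271 + √485696/3 = -13271 + (8*√7589)/3 = -13271 + 8*√7589/3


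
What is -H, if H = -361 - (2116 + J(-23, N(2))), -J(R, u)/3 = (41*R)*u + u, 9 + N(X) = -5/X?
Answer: -30022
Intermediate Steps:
N(X) = -9 - 5/X
J(R, u) = -3*u - 123*R*u (J(R, u) = -3*((41*R)*u + u) = -3*(41*R*u + u) = -3*(u + 41*R*u) = -3*u - 123*R*u)
H = 30022 (H = -361 - (2116 - 3*(-9 - 5/2)*(1 + 41*(-23))) = -361 - (2116 - 3*(-9 - 5*1/2)*(1 - 943)) = -361 - (2116 - 3*(-9 - 5/2)*(-942)) = -361 - (2116 - 3*(-23/2)*(-942)) = -361 - (2116 - 32499) = -361 - 1*(-30383) = -361 + 30383 = 30022)
-H = -1*30022 = -30022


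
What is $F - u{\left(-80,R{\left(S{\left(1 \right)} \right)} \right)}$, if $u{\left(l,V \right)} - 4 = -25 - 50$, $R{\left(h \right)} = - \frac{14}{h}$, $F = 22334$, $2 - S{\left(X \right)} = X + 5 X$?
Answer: $22405$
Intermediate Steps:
$S{\left(X \right)} = 2 - 6 X$ ($S{\left(X \right)} = 2 - \left(X + 5 X\right) = 2 - 6 X$)
$u{\left(l,V \right)} = -71$ ($u{\left(l,V \right)} = 4 - 75 = -71$)
$F - u{\left(-80,R{\left(S{\left(1 \right)} \right)} \right)} = 22334 - -71 = 22334 + 71 = 22405$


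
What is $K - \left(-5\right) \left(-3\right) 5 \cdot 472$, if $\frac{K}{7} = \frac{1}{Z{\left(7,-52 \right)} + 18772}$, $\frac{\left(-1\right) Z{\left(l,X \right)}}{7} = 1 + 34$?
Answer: $- \frac{655855793}{18527} \approx -35400.0$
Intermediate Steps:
$Z{\left(l,X \right)} = -245$ ($Z{\left(l,X \right)} = - 7 \left(1 + 34\right) = \left(-7\right) 35 = -245$)
$K = \frac{7}{18527}$ ($K = \frac{7}{-245 + 18772} = \frac{7}{18527} \approx 0.00037783$)
$K - \left(-5\right) \left(-3\right) 5 \cdot 472 = \frac{7}{18527} - \left(-5\right) \left(-3\right) 5 \cdot 472 = \frac{7}{18527} - 15 \cdot 5 \cdot 472 = \frac{7}{18527} - 75 \cdot 472 = \frac{7}{18527} - 35400 = - \frac{655855793}{18527}$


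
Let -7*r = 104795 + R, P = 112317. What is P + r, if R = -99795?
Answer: 781219/7 ≈ 1.1160e+5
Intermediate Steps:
r = -5000/7 (r = -(104795 - 99795)/7 = -1/7*5000 = -5000/7 ≈ -714.29)
P + r = 112317 - 5000/7 = 781219/7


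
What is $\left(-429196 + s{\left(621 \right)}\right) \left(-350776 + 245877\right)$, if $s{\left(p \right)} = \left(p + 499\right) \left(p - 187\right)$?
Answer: $-5967074716$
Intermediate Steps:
$s{\left(p \right)} = \left(-187 + p\right) \left(499 + p\right)$ ($s{\left(p \right)} = \left(499 + p\right) \left(-187 + p\right) = \left(-187 + p\right) \left(499 + p\right)$)
$\left(-429196 + s{\left(621 \right)}\right) \left(-350776 + 245877\right) = \left(-429196 + \left(-93313 + 621^{2} + 312 \cdot 621\right)\right) \left(-350776 + 245877\right) = \left(-429196 + \left(-93313 + 385641 + 193752\right)\right) \left(-104899\right) = \left(-429196 + 486080\right) \left(-104899\right) = 56884 \left(-104899\right) = -5967074716$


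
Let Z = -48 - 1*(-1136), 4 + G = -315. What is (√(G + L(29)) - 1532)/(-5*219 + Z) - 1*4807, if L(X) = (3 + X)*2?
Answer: -32117/7 - I*√255/7 ≈ -4588.1 - 2.2812*I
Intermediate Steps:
G = -319 (G = -4 - 315 = -319)
Z = 1088 (Z = -48 + 1136 = 1088)
L(X) = 6 + 2*X
(√(G + L(29)) - 1532)/(-5*219 + Z) - 1*4807 = (√(-319 + (6 + 2*29)) - 1532)/(-5*219 + 1088) - 1*4807 = (√(-319 + (6 + 58)) - 1532)/(-1095 + 1088) - 4807 = (√(-319 + 64) - 1532)/(-7) - 4807 = (√(-255) - 1532)*(-⅐) - 4807 = (I*√255 - 1532)*(-⅐) - 4807 = (-1532 + I*√255)*(-⅐) - 4807 = (1532/7 - I*√255/7) - 4807 = -32117/7 - I*√255/7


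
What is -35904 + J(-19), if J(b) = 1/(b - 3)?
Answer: -789889/22 ≈ -35904.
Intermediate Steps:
J(b) = 1/(-3 + b)
-35904 + J(-19) = -35904 + 1/(-3 - 19) = -35904 + 1/(-22) = -35904 - 1/22 = -789889/22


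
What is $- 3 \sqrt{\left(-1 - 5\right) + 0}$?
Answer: $- 3 i \sqrt{6} \approx - 7.3485 i$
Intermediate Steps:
$- 3 \sqrt{\left(-1 - 5\right) + 0} = - 3 \sqrt{-6 + 0} = - 3 \sqrt{-6} = - 3 i \sqrt{6}$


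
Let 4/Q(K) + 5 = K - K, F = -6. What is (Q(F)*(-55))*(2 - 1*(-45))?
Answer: 2068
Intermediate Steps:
Q(K) = -4/5 (Q(K) = 4/(-5 + (K - K)) = 4/(-5 + 0) = 4/(-5) = 4*(-1/5) = -4/5)
(Q(F)*(-55))*(2 - 1*(-45)) = (-4/5*(-55))*(2 - 1*(-45)) = 44*(2 + 45) = 44*47 = 2068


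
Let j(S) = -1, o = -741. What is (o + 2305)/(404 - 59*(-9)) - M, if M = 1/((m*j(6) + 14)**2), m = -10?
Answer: 52937/31680 ≈ 1.6710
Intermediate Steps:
M = 1/576 (M = 1/((-10*(-1) + 14)**2) = 1/((10 + 14)**2) = 1/(24**2) = 1/576 ≈ 0.0017361)
(o + 2305)/(404 - 59*(-9)) - M = (-741 + 2305)/(404 - 59*(-9)) - 1*1/576 = 1564/(404 + 531) - 1/576 = 1564/935 - 1/576 = 1564*(1/935) - 1/576 = 92/55 - 1/576 = 52937/31680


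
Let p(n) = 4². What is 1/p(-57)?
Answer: 1/16 ≈ 0.062500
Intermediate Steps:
p(n) = 16
1/p(-57) = 1/16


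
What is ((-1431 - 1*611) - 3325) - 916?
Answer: -6283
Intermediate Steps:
((-1431 - 1*611) - 3325) - 916 = ((-1431 - 611) - 3325) - 916 = (-2042 - 3325) - 916 = -5367 - 916 = -6283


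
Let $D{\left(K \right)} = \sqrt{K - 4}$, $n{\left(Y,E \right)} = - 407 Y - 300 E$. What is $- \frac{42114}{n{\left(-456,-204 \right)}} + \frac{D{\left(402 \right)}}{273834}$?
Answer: $- \frac{7019}{41132} + \frac{\sqrt{398}}{273834} \approx -0.17057$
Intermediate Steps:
$D{\left(K \right)} = \sqrt{-4 + K}$
$- \frac{42114}{n{\left(-456,-204 \right)}} + \frac{D{\left(402 \right)}}{273834} = - \frac{42114}{\left(-407\right) \left(-456\right) - -61200} + \frac{\sqrt{-4 + 402}}{273834} = - \frac{42114}{185592 + 61200} + \sqrt{398} \cdot \frac{1}{273834} = - \frac{42114}{246792} + \frac{\sqrt{398}}{273834} = \left(-42114\right) \frac{1}{246792} + \frac{\sqrt{398}}{273834} = - \frac{7019}{41132} + \frac{\sqrt{398}}{273834}$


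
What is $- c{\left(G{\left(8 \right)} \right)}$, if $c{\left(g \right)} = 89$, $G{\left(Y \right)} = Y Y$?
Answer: $-89$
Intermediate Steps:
$G{\left(Y \right)} = Y^{2}$
$- c{\left(G{\left(8 \right)} \right)} = \left(-1\right) 89 = -89$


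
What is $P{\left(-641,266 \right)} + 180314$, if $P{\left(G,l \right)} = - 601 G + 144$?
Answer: $565699$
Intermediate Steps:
$P{\left(G,l \right)} = 144 - 601 G$
$P{\left(-641,266 \right)} + 180314 = \left(144 - -385241\right) + 180314 = \left(144 + 385241\right) + 180314 = 385385 + 180314 = 565699$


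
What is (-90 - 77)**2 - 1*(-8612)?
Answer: 36501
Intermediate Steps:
(-90 - 77)**2 - 1*(-8612) = (-167)**2 + 8612 = 27889 + 8612 = 36501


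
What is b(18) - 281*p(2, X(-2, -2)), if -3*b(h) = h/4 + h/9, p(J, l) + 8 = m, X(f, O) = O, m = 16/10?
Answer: 53887/30 ≈ 1796.2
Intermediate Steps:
m = 8/5 (m = 16*(⅒) = 8/5 ≈ 1.6000)
p(J, l) = -32/5 (p(J, l) = -8 + 8/5 = -32/5)
b(h) = -13*h/108 (b(h) = -(h/4 + h/9)/3 = -13*h/108)
b(18) - 281*p(2, X(-2, -2)) = -13/108*18 - 281*(-32/5) = -13/6 + 8992/5 = 53887/30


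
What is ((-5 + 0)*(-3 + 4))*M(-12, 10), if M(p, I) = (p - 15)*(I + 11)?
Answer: 2835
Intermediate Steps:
M(p, I) = (-15 + p)*(11 + I)
((-5 + 0)*(-3 + 4))*M(-12, 10) = ((-5 + 0)*(-3 + 4))*(-165 - 15*10 + 11*(-12) + 10*(-12)) = (-5*1)*(-165 - 150 - 132 - 120) = -5*(-567) = 2835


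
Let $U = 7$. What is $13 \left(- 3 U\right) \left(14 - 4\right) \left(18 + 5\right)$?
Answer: $-62790$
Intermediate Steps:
$13 \left(- 3 U\right) \left(14 - 4\right) \left(18 + 5\right) = 13 \left(\left(-3\right) 7\right) \left(14 - 4\right) \left(18 + 5\right) = 13 \left(-21\right) 10 \cdot 23 = \left(-273\right) 230 = -62790$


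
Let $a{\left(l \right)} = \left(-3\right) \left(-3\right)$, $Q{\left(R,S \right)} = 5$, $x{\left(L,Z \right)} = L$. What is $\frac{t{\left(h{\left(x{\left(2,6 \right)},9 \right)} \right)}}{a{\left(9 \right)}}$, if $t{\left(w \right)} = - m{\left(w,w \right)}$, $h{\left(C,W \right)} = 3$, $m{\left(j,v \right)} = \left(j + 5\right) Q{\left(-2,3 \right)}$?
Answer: $- \frac{40}{9} \approx -4.4444$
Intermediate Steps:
$m{\left(j,v \right)} = 25 + 5 j$ ($m{\left(j,v \right)} = \left(j + 5\right) 5 = \left(5 + j\right) 5 = 25 + 5 j$)
$a{\left(l \right)} = 9$
$t{\left(w \right)} = -25 - 5 w$ ($t{\left(w \right)} = - (25 + 5 w) = -25 - 5 w$)
$\frac{t{\left(h{\left(x{\left(2,6 \right)},9 \right)} \right)}}{a{\left(9 \right)}} = \frac{-25 - 15}{9} = \left(-25 - 15\right) \frac{1}{9} = \left(-40\right) \frac{1}{9} = - \frac{40}{9}$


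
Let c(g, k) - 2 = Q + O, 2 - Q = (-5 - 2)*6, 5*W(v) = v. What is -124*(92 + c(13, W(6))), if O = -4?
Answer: -16616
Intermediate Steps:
W(v) = v/5
Q = 44 (Q = 2 - (-5 - 2)*6 = 2 - (-7)*6 = 2 - 1*(-42) = 2 + 42 = 44)
c(g, k) = 42 (c(g, k) = 2 + (44 - 4) = 2 + 40 = 42)
-124*(92 + c(13, W(6))) = -124*(92 + 42) = -124*134 = -16616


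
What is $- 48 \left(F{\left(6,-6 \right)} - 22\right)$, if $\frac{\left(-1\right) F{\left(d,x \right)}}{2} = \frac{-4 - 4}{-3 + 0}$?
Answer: $1312$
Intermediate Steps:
$F{\left(d,x \right)} = - \frac{16}{3}$ ($F{\left(d,x \right)} = - 2 \frac{-4 - 4}{-3 + 0} = - 2 \left(- \frac{8}{-3}\right) = - 2 \left(\left(-8\right) \left(- \frac{1}{3}\right)\right) = \left(-2\right) \frac{8}{3} = - \frac{16}{3}$)
$- 48 \left(F{\left(6,-6 \right)} - 22\right) = - 48 \left(- \frac{16}{3} - 22\right) = \left(-48\right) \left(- \frac{82}{3}\right) = 1312$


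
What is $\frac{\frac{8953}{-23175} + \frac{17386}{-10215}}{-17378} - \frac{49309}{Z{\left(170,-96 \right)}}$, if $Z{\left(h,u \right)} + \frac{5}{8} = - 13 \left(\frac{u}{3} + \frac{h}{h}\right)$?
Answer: $- \frac{12020980545429367}{98094603220650} \approx -122.54$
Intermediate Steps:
$Z{\left(h,u \right)} = - \frac{109}{8} - \frac{13 u}{3}$ ($Z{\left(h,u \right)} = - \frac{5}{8} - 13 \left(\frac{u}{3} + \frac{h}{h}\right) = - \frac{5}{8} - 13 \left(u \frac{1}{3} + 1\right) = - \frac{5}{8} - 13 \left(\frac{u}{3} + 1\right) = - \frac{5}{8} - 13 \left(1 + \frac{u}{3}\right) = - \frac{5}{8} - \left(13 + \frac{13 u}{3}\right) = - \frac{109}{8} - \frac{13 u}{3}$)
$\frac{\frac{8953}{-23175} + \frac{17386}{-10215}}{-17378} - \frac{49309}{Z{\left(170,-96 \right)}} = \frac{\frac{8953}{-23175} + \frac{17386}{-10215}}{-17378} - \frac{49309}{- \frac{109}{8} - -416} = \left(8953 \left(- \frac{1}{23175}\right) + 17386 \left(- \frac{1}{10215}\right)\right) \left(- \frac{1}{17378}\right) - \frac{49309}{- \frac{109}{8} + 416} = \left(- \frac{8953}{23175} - \frac{17386}{10215}\right) \left(- \frac{1}{17378}\right) - \frac{49309}{\frac{3219}{8}} = \left(- \frac{10986121}{5260725}\right) \left(- \frac{1}{17378}\right) - \frac{394472}{3219} = \frac{10986121}{91420879050} - \frac{394472}{3219} = - \frac{12020980545429367}{98094603220650}$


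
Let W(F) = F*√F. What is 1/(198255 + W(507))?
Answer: 66085/13058240394 - 2197*√3/13058240394 ≈ 4.7694e-6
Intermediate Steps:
W(F) = F^(3/2)
1/(198255 + W(507)) = 1/(198255 + 507^(3/2)) = 1/(198255 + 6591*√3)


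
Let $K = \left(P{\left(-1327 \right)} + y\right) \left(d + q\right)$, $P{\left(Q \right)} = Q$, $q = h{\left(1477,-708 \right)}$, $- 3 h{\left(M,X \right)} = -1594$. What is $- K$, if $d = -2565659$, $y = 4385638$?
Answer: $11246317445371$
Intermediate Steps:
$h{\left(M,X \right)} = \frac{1594}{3}$ ($h{\left(M,X \right)} = \left(- \frac{1}{3}\right) \left(-1594\right) = \frac{1594}{3}$)
$q = \frac{1594}{3} \approx 531.33$
$K = -11246317445371$ ($K = \left(-1327 + 4385638\right) \left(-2565659 + \frac{1594}{3}\right) = 4384311 \left(- \frac{7695383}{3}\right) = -11246317445371$)
$- K = \left(-1\right) \left(-11246317445371\right) = 11246317445371$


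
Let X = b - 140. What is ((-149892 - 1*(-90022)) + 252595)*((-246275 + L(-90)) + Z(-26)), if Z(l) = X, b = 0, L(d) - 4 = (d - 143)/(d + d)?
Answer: -1709615178115/36 ≈ -4.7489e+10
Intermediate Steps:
L(d) = 4 + (-143 + d)/(2*d) (L(d) = 4 + (d - 143)/(d + d) = 4 + (-143 + d)/((2*d)) = 4 + (-143 + d)*(1/(2*d)) = 4 + (-143 + d)/(2*d))
X = -140 (X = 0 - 140 = -140)
Z(l) = -140
((-149892 - 1*(-90022)) + 252595)*((-246275 + L(-90)) + Z(-26)) = ((-149892 - 1*(-90022)) + 252595)*((-246275 + (½)*(-143 + 9*(-90))/(-90)) - 140) = ((-149892 + 90022) + 252595)*((-246275 + (½)*(-1/90)*(-143 - 810)) - 140) = (-59870 + 252595)*((-246275 + (½)*(-1/90)*(-953)) - 140) = 192725*((-246275 + 953/180) - 140) = 192725*(-44328547/180 - 140) = 192725*(-44353747/180) = -1709615178115/36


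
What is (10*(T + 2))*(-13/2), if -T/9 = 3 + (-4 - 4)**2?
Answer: 39065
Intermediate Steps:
T = -603 (T = -9*(3 + (-4 - 4)**2) = -9*(3 + (-8)**2) = -9*(3 + 64) = -9*67 = -603)
(10*(T + 2))*(-13/2) = (10*(-603 + 2))*(-13/2) = (10*(-601))*(-13*1/2) = -6010*(-13/2) = 39065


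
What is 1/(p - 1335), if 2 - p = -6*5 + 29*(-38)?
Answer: -1/201 ≈ -0.0049751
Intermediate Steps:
p = 1134 (p = 2 - (-6*5 + 29*(-38)) = 2 - (-30 - 1102) = 2 - 1*(-1132) = 2 + 1132 = 1134)
1/(p - 1335) = 1/(1134 - 1335) = 1/(-201) = -1/201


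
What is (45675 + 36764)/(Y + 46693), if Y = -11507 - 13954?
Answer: 82439/21232 ≈ 3.8828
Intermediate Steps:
Y = -25461
(45675 + 36764)/(Y + 46693) = (45675 + 36764)/(-25461 + 46693) = 82439/21232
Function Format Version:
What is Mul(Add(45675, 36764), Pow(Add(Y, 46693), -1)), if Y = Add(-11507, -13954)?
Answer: Rational(82439, 21232) ≈ 3.8828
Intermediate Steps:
Y = -25461
Mul(Add(45675, 36764), Pow(Add(Y, 46693), -1)) = Mul(Add(45675, 36764), Pow(Add(-25461, 46693), -1)) = Mul(82439, Pow(21232, -1)) = Mul(82439, Rational(1, 21232)) = Rational(82439, 21232)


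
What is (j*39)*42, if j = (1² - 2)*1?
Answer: -1638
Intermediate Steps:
j = -1 (j = (1 - 2)*1 = -1*1 = -1)
(j*39)*42 = -1*39*42 = -39*42 = -1638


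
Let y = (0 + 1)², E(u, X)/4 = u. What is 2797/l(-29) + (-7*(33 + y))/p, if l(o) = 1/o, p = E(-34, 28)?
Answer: -324445/4 ≈ -81111.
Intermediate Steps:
E(u, X) = 4*u
p = -136 (p = 4*(-34) = -136)
y = 1 (y = 1² = 1)
2797/l(-29) + (-7*(33 + y))/p = 2797/(1/(-29)) - 7*(33 + 1)/(-136) = 2797/(-1/29) - 7*34*(-1/136) = 2797*(-29) - 238*(-1/136) = -81113 + 7/4 = -324445/4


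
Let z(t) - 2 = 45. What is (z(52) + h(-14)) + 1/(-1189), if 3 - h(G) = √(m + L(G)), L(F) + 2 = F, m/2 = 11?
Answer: 59449/1189 - √6 ≈ 47.550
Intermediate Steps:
m = 22 (m = 2*11 = 22)
z(t) = 47 (z(t) = 2 + 45 = 47)
L(F) = -2 + F
h(G) = 3 - √(20 + G) (h(G) = 3 - √(22 + (-2 + G)) = 3 - √(20 + G))
(z(52) + h(-14)) + 1/(-1189) = (47 + (3 - √(20 - 14))) + 1/(-1189) = (47 + (3 - √6)) - 1/1189 = (50 - √6) - 1/1189 = 59449/1189 - √6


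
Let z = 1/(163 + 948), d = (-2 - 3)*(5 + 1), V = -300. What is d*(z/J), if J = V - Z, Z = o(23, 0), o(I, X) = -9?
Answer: 10/107767 ≈ 9.2793e-5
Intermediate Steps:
Z = -9
d = -30 (d = -5*6 = -30)
z = 1/1111 ≈ 0.00090009
J = -291 (J = -300 - 1*(-9) = -300 + 9 = -291)
d*(z/J) = -30/(1111*(-291)) = -30*(-1)/(1111*291) = -30*(-1/323301) = 10/107767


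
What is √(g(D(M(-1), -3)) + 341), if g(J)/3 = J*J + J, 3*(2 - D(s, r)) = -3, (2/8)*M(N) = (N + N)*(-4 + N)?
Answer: √377 ≈ 19.416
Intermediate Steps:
M(N) = 8*N*(-4 + N) (M(N) = 4*((N + N)*(-4 + N)) = 4*((2*N)*(-4 + N)) = 4*(2*N*(-4 + N)) = 8*N*(-4 + N))
D(s, r) = 3 (D(s, r) = 2 - ⅓*(-3) = 2 + 1 = 3)
g(J) = 3*J + 3*J² (g(J) = 3*(J*J + J) = 3*(J² + J) = 3*(J + J²) = 3*J + 3*J²)
√(g(D(M(-1), -3)) + 341) = √(3*3*(1 + 3) + 341) = √(3*3*4 + 341) = √(36 + 341) = √377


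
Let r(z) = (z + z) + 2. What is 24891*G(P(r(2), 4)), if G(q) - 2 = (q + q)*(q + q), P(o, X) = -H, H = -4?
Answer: 1642806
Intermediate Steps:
r(z) = 2 + 2*z (r(z) = 2*z + 2 = 2 + 2*z)
P(o, X) = 4 (P(o, X) = -1*(-4) = 4)
G(q) = 2 + 4*q² (G(q) = 2 + (q + q)*(q + q) = 2 + (2*q)*(2*q) = 2 + 4*q²)
24891*G(P(r(2), 4)) = 24891*(2 + 4*4²) = 24891*(2 + 4*16) = 24891*(2 + 64) = 24891*66 = 1642806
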